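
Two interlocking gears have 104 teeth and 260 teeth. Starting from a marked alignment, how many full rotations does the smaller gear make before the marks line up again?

All finish a whole number of cycles simultaneously at t = LCM of the periods.
104 = 2^3 × 13
260 = 2^2 × 5 × 13
LCM(104, 260) = 2^3 × 5 × 13 = 520.
Rotations for period 104: 520 / 104 = 5.

5 rotations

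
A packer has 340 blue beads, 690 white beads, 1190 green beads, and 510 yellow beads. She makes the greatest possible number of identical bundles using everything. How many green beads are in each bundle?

Number of bundles = gcd(340, 690, 1190, 510).
340 = 2^2 × 5 × 17
690 = 2 × 3 × 5 × 23
1190 = 2 × 5 × 7 × 17
510 = 2 × 3 × 5 × 17
gcd(340, 690, 1190, 510) = 2 × 5 = 10.
green beads per bundle = 1190 / 10 = 119.

119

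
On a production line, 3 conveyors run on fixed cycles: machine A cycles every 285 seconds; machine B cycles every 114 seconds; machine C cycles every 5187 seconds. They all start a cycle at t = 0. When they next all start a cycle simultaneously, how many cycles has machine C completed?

They are all back at their starting positions together after one LCM of the periods.
285 = 3 × 5 × 19
114 = 2 × 3 × 19
5187 = 3 × 7 × 13 × 19
LCM(285, 114, 5187) = 2 × 3 × 5 × 7 × 13 × 19 = 51870.
Cycles for period 5187: 51870 / 5187 = 10.

10 cycles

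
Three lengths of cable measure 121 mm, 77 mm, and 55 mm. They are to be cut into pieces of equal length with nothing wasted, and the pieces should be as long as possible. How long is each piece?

11 mm

The greatest length dividing all of 121, 77, and 55 is their gcd.
121 = 11^2
77 = 7 × 11
55 = 5 × 11
gcd(121, 77, 55) = 11.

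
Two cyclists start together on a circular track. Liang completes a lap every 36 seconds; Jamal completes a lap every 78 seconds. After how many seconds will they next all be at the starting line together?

468 seconds

They coincide at every common multiple of the periods; the first is the LCM.
36 = 2^2 × 3^2
78 = 2 × 3 × 13
LCM(36, 78) = 2^2 × 3^2 × 13 = 468.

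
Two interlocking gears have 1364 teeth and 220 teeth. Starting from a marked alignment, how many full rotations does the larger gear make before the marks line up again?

5 rotations

The first common completion time is the LCM of the periods.
1364 = 2^2 × 11 × 31
220 = 2^2 × 5 × 11
LCM(1364, 220) = 2^2 × 5 × 11 × 31 = 6820.
Rotations for period 1364: 6820 / 1364 = 5.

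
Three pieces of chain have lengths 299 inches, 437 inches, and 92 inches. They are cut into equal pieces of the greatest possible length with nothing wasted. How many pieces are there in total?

36

Piece length = gcd(299, 437, 92).
299 = 13 × 23
437 = 19 × 23
92 = 2^2 × 23
gcd(299, 437, 92) = 23.
Total pieces = 299/23 + 437/23 + 92/23 = 13 + 19 + 4 = 36.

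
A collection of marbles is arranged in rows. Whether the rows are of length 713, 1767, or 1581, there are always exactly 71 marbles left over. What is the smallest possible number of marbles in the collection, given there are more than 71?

N − 71 must be a common multiple of 713, 1767, and 1581.
713 = 23 × 31
1767 = 3 × 19 × 31
1581 = 3 × 17 × 31
LCM(713, 1767, 1581) = 3 × 17 × 19 × 23 × 31 = 690897.
Smallest N > 71 is LCM + 71 = 690897 + 71 = 690968.

690968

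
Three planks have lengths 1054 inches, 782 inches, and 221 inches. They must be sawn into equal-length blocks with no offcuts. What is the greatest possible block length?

17 inches

The block length must divide every plank, so the greatest is gcd(1054, 782, 221).
1054 = 2 × 17 × 31
782 = 2 × 17 × 23
221 = 13 × 17
gcd(1054, 782, 221) = 17.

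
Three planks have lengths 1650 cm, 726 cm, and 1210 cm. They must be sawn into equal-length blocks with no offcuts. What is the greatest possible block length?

22 cm

This is the greatest common divisor of 1650, 726, and 1210.
1650 = 2 × 3 × 5^2 × 11
726 = 2 × 3 × 11^2
1210 = 2 × 5 × 11^2
gcd(1650, 726, 1210) = 2 × 11 = 22.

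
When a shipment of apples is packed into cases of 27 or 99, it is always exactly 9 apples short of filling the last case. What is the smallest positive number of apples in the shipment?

Being 9 short of a full case of size k means N ≡ −9 (mod k), i.e. N + 9 is a multiple of each size.
27 = 3^3
99 = 3^2 × 11
LCM(27, 99) = 3^3 × 11 = 297.
Smallest positive N is 297 − 9 = 288.

288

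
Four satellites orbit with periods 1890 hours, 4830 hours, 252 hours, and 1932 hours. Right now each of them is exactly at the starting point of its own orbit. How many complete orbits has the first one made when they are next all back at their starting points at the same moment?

The first common completion time is the LCM of the periods.
1890 = 2 × 3^3 × 5 × 7
4830 = 2 × 3 × 5 × 7 × 23
252 = 2^2 × 3^2 × 7
1932 = 2^2 × 3 × 7 × 23
LCM(1890, 4830, 252, 1932) = 2^2 × 3^3 × 5 × 7 × 23 = 86940.
Orbits for period 1890: 86940 / 1890 = 46.

46 orbits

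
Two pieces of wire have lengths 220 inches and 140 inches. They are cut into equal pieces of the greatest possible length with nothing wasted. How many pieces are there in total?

18

Piece length = gcd(220, 140).
220 = 2^2 × 5 × 11
140 = 2^2 × 5 × 7
gcd(220, 140) = 2^2 × 5 = 20.
Total pieces = 220/20 + 140/20 = 11 + 7 = 18.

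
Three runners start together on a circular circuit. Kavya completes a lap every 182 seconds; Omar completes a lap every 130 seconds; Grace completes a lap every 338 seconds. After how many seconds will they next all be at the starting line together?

They coincide at every common multiple of the periods; the first is the LCM.
182 = 2 × 7 × 13
130 = 2 × 5 × 13
338 = 2 × 13^2
LCM(182, 130, 338) = 2 × 5 × 7 × 13^2 = 11830.

11830 seconds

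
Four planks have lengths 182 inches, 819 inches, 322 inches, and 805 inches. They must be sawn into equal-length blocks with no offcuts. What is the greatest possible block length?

The block length must divide every plank, so the greatest is gcd(182, 819, 322, 805).
182 = 2 × 7 × 13
819 = 3^2 × 7 × 13
322 = 2 × 7 × 23
805 = 5 × 7 × 23
gcd(182, 819, 322, 805) = 7.

7 inches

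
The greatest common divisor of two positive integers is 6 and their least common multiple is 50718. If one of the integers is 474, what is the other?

642

For two integers, gcd × lcm = product, so the other is (6 × 50718) / 474 = 304308 / 474 = 642.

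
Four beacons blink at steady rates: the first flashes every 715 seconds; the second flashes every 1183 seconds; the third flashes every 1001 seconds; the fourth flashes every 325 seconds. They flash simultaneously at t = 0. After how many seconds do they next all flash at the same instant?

325325 seconds

They coincide at every common multiple of the periods; the first is the LCM.
715 = 5 × 11 × 13
1183 = 7 × 13^2
1001 = 7 × 11 × 13
325 = 5^2 × 13
LCM(715, 1183, 1001, 325) = 5^2 × 7 × 11 × 13^2 = 325325.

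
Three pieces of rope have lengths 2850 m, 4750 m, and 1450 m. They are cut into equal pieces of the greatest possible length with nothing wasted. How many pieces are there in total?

Piece length = gcd(2850, 4750, 1450).
2850 = 2 × 3 × 5^2 × 19
4750 = 2 × 5^3 × 19
1450 = 2 × 5^2 × 29
gcd(2850, 4750, 1450) = 2 × 5^2 = 50.
Total pieces = 2850/50 + 4750/50 + 1450/50 = 57 + 95 + 29 = 181.

181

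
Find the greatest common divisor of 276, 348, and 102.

6

276 = 2^2 × 3 × 23
348 = 2^2 × 3 × 29
102 = 2 × 3 × 17
gcd(276, 348, 102) = 2 × 3 = 6.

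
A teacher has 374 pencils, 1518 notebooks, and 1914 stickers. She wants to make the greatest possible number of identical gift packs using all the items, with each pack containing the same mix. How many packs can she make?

The pack count must divide each quantity, so the greatest is gcd(374, 1518, 1914).
374 = 2 × 11 × 17
1518 = 2 × 3 × 11 × 23
1914 = 2 × 3 × 11 × 29
gcd(374, 1518, 1914) = 2 × 11 = 22.

22 packs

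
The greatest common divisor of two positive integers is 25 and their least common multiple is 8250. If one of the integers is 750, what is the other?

275

For two integers, gcd × lcm = product, so the other is (25 × 8250) / 750 = 206250 / 750 = 275.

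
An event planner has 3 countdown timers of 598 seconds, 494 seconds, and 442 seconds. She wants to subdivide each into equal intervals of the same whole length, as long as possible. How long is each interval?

The interval must divide each timer length; the longest such is the gcd.
598 = 2 × 13 × 23
494 = 2 × 13 × 19
442 = 2 × 13 × 17
gcd(598, 494, 442) = 2 × 13 = 26.

26 seconds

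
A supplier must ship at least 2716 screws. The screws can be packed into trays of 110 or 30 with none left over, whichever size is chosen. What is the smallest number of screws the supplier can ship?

2970

The number of screws must be a common multiple of 110 and 30, so a multiple of their LCM.
110 = 2 × 5 × 11
30 = 2 × 3 × 5
LCM(110, 30) = 2 × 3 × 5 × 11 = 330.
Smallest multiple of 330 that is ≥ 2716: ⌈2716/330⌉ × 330 = 9 × 330 = 2970.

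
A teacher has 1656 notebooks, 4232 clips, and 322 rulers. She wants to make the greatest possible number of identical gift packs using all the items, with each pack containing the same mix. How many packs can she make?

The pack count must divide each quantity, so the greatest is gcd(1656, 4232, 322).
1656 = 2^3 × 3^2 × 23
4232 = 2^3 × 23^2
322 = 2 × 7 × 23
gcd(1656, 4232, 322) = 2 × 23 = 46.

46 packs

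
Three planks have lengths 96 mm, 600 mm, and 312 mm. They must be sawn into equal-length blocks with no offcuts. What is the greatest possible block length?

The block length must divide every plank, so the greatest is gcd(96, 600, 312).
96 = 2^5 × 3
600 = 2^3 × 3 × 5^2
312 = 2^3 × 3 × 13
gcd(96, 600, 312) = 2^3 × 3 = 24.

24 mm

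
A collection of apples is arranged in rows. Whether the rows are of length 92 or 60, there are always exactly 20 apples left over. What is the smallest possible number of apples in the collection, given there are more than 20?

N − 20 must be a common multiple of 92 and 60.
92 = 2^2 × 23
60 = 2^2 × 3 × 5
LCM(92, 60) = 2^2 × 3 × 5 × 23 = 1380.
Smallest N > 20 is LCM + 20 = 1380 + 20 = 1400.

1400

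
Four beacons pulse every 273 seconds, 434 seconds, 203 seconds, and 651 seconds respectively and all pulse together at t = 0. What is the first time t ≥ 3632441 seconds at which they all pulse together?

3926832 seconds

Joint pulses occur at multiples of LCM(273, 434, 203, 651).
273 = 3 × 7 × 13
434 = 2 × 7 × 31
203 = 7 × 29
651 = 3 × 7 × 31
LCM(273, 434, 203, 651) = 2 × 3 × 7 × 13 × 29 × 31 = 490854.
Smallest multiple of 490854 that is ≥ 3632441: ⌈3632441/490854⌉ × 490854 = 8 × 490854 = 3926832.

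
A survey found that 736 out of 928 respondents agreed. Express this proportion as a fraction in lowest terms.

736 = 2^5 × 23
928 = 2^5 × 29
gcd(736, 928) = 2^5 = 32.
Divide numerator and denominator by 32: 736/928 = 23/29.

23/29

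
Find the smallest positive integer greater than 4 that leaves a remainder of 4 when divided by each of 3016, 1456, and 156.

N − 4 must be a common multiple of 3016, 1456, and 156.
3016 = 2^3 × 13 × 29
1456 = 2^4 × 7 × 13
156 = 2^2 × 3 × 13
LCM(3016, 1456, 156) = 2^4 × 3 × 7 × 13 × 29 = 126672.
Smallest N > 4 is LCM + 4 = 126672 + 4 = 126676.

126676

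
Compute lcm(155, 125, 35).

155 = 5 × 31
125 = 5^3
35 = 5 × 7
LCM(155, 125, 35) = 5^3 × 7 × 31 = 27125.

27125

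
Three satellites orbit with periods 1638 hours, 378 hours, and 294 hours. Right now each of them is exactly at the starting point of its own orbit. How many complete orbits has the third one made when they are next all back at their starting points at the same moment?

117 orbits

They are all back at their starting positions together after one LCM of the periods.
1638 = 2 × 3^2 × 7 × 13
378 = 2 × 3^3 × 7
294 = 2 × 3 × 7^2
LCM(1638, 378, 294) = 2 × 3^3 × 7^2 × 13 = 34398.
Orbits for period 294: 34398 / 294 = 117.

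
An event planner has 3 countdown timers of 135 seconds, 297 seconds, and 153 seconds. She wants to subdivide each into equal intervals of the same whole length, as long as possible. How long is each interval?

9 seconds

The interval must divide each timer length; the longest such is the gcd.
135 = 3^3 × 5
297 = 3^3 × 11
153 = 3^2 × 17
gcd(135, 297, 153) = 3^2 = 9.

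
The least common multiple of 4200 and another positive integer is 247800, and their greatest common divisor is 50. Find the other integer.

2950

gcd × lcm = product of the two integers, so the other integer is (50 × 247800) / 4200 = 2950.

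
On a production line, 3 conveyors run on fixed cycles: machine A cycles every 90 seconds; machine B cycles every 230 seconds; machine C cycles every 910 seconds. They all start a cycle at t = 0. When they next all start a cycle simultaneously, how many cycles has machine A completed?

They are all back at their starting positions together after one LCM of the periods.
90 = 2 × 3^2 × 5
230 = 2 × 5 × 23
910 = 2 × 5 × 7 × 13
LCM(90, 230, 910) = 2 × 3^2 × 5 × 7 × 13 × 23 = 188370.
Cycles for period 90: 188370 / 90 = 2093.

2093 cycles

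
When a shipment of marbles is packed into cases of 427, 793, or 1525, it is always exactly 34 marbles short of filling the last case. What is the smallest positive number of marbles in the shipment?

Being 34 short of a full case of size k means N ≡ −34 (mod k), i.e. N + 34 is a multiple of each size.
427 = 7 × 61
793 = 13 × 61
1525 = 5^2 × 61
LCM(427, 793, 1525) = 5^2 × 7 × 13 × 61 = 138775.
Smallest positive N is 138775 − 34 = 138741.

138741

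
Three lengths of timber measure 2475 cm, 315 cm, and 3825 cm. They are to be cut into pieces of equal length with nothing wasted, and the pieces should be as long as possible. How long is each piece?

The greatest length dividing all of 2475, 315, and 3825 is their gcd.
2475 = 3^2 × 5^2 × 11
315 = 3^2 × 5 × 7
3825 = 3^2 × 5^2 × 17
gcd(2475, 315, 3825) = 3^2 × 5 = 45.

45 cm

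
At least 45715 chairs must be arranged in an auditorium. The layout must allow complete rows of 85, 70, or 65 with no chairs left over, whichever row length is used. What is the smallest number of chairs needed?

46410

The number of chairs must be a common multiple of 85, 70, and 65, so a multiple of their LCM.
85 = 5 × 17
70 = 2 × 5 × 7
65 = 5 × 13
LCM(85, 70, 65) = 2 × 5 × 7 × 13 × 17 = 15470.
Smallest multiple of 15470 that is ≥ 45715: ⌈45715/15470⌉ × 15470 = 3 × 15470 = 46410.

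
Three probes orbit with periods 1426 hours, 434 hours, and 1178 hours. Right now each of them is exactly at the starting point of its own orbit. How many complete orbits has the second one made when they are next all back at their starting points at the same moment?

They are all back at their starting positions together after one LCM of the periods.
1426 = 2 × 23 × 31
434 = 2 × 7 × 31
1178 = 2 × 19 × 31
LCM(1426, 434, 1178) = 2 × 7 × 19 × 23 × 31 = 189658.
Orbits for period 434: 189658 / 434 = 437.

437 orbits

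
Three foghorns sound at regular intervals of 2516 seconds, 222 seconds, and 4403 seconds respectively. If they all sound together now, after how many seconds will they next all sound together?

They coincide at every common multiple of the periods; the first is the LCM.
2516 = 2^2 × 17 × 37
222 = 2 × 3 × 37
4403 = 7 × 17 × 37
LCM(2516, 222, 4403) = 2^2 × 3 × 7 × 17 × 37 = 52836.

52836 seconds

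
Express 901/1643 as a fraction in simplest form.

17/31

901 = 17 × 53
1643 = 31 × 53
gcd(901, 1643) = 53.
Divide numerator and denominator by 53: 901/1643 = 17/31.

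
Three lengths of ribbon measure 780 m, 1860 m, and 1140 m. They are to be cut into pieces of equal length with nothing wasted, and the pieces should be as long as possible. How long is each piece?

60 m

Each piece length must divide every original length, so the longest possible is gcd(780, 1860, 1140).
780 = 2^2 × 3 × 5 × 13
1860 = 2^2 × 3 × 5 × 31
1140 = 2^2 × 3 × 5 × 19
gcd(780, 1860, 1140) = 2^2 × 3 × 5 = 60.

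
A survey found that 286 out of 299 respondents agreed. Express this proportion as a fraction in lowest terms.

22/23

286 = 2 × 11 × 13
299 = 13 × 23
gcd(286, 299) = 13.
Divide numerator and denominator by 13: 286/299 = 22/23.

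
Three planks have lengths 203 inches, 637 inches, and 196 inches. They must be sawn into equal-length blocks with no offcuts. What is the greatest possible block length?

The block length must divide every plank, so the greatest is gcd(203, 637, 196).
203 = 7 × 29
637 = 7^2 × 13
196 = 2^2 × 7^2
gcd(203, 637, 196) = 7.

7 inches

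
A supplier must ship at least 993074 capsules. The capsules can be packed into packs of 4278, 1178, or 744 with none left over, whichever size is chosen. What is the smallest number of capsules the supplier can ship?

The number of capsules must be a common multiple of 4278, 1178, and 744, so a multiple of their LCM.
4278 = 2 × 3 × 23 × 31
1178 = 2 × 19 × 31
744 = 2^3 × 3 × 31
LCM(4278, 1178, 744) = 2^3 × 3 × 19 × 23 × 31 = 325128.
Smallest multiple of 325128 that is ≥ 993074: ⌈993074/325128⌉ × 325128 = 4 × 325128 = 1300512.

1300512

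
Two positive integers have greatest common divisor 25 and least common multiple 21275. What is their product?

For any two positive integers, gcd × lcm = product = 25 × 21275 = 531875.

531875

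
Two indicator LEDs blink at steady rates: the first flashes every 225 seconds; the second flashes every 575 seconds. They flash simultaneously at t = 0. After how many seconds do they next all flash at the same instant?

They coincide at every common multiple of the periods; the first is the LCM.
225 = 3^2 × 5^2
575 = 5^2 × 23
LCM(225, 575) = 3^2 × 5^2 × 23 = 5175.

5175 seconds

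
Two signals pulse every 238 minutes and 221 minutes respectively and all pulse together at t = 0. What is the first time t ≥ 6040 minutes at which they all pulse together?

6188 minutes

Joint pulses occur at multiples of LCM(238, 221).
238 = 2 × 7 × 17
221 = 13 × 17
LCM(238, 221) = 2 × 7 × 13 × 17 = 3094.
Smallest multiple of 3094 that is ≥ 6040: ⌈6040/3094⌉ × 3094 = 2 × 3094 = 6188.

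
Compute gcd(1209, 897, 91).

1209 = 3 × 13 × 31
897 = 3 × 13 × 23
91 = 7 × 13
gcd(1209, 897, 91) = 13.

13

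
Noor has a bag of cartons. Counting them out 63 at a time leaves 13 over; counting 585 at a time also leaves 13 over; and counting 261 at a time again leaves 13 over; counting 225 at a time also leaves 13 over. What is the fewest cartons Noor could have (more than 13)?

593788

N − 13 must be a common multiple of 63, 585, 261, and 225.
63 = 3^2 × 7
585 = 3^2 × 5 × 13
261 = 3^2 × 29
225 = 3^2 × 5^2
LCM(63, 585, 261, 225) = 3^2 × 5^2 × 7 × 13 × 29 = 593775.
Smallest N > 13 is LCM + 13 = 593775 + 13 = 593788.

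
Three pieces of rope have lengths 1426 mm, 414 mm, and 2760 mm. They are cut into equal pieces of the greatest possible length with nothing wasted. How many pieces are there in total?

Piece length = gcd(1426, 414, 2760).
1426 = 2 × 23 × 31
414 = 2 × 3^2 × 23
2760 = 2^3 × 3 × 5 × 23
gcd(1426, 414, 2760) = 2 × 23 = 46.
Total pieces = 1426/46 + 414/46 + 2760/46 = 31 + 9 + 60 = 100.

100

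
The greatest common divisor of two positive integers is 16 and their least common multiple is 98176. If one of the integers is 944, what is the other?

For two integers, gcd × lcm = product, so the other is (16 × 98176) / 944 = 1570816 / 944 = 1664.

1664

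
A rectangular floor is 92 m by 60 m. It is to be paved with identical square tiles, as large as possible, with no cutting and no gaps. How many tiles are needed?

345

Tile side = gcd(92, 60).
92 = 2^2 × 23
60 = 2^2 × 3 × 5
gcd(92, 60) = 2^2 = 4.
Tiles: (92/4) × (60/4) = 23 × 15 = 345.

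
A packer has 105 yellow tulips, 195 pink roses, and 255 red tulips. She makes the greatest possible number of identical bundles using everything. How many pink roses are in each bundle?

13

Number of bundles = gcd(105, 195, 255).
105 = 3 × 5 × 7
195 = 3 × 5 × 13
255 = 3 × 5 × 17
gcd(105, 195, 255) = 3 × 5 = 15.
pink roses per bundle = 195 / 15 = 13.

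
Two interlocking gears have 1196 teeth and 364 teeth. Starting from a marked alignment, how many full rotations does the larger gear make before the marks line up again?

All finish a whole number of cycles simultaneously at t = LCM of the periods.
1196 = 2^2 × 13 × 23
364 = 2^2 × 7 × 13
LCM(1196, 364) = 2^2 × 7 × 13 × 23 = 8372.
Rotations for period 1196: 8372 / 1196 = 7.

7 rotations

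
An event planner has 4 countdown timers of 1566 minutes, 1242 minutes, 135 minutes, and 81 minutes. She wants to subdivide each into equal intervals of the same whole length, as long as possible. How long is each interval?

The interval must divide each timer length; the longest such is the gcd.
1566 = 2 × 3^3 × 29
1242 = 2 × 3^3 × 23
135 = 3^3 × 5
81 = 3^4
gcd(1566, 1242, 135, 81) = 3^3 = 27.

27 minutes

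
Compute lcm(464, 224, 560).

32480

464 = 2^4 × 29
224 = 2^5 × 7
560 = 2^4 × 5 × 7
LCM(464, 224, 560) = 2^5 × 5 × 7 × 29 = 32480.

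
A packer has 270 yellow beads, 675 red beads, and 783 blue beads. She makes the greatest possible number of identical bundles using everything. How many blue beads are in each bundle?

Number of bundles = gcd(270, 675, 783).
270 = 2 × 3^3 × 5
675 = 3^3 × 5^2
783 = 3^3 × 29
gcd(270, 675, 783) = 3^3 = 27.
blue beads per bundle = 783 / 27 = 29.

29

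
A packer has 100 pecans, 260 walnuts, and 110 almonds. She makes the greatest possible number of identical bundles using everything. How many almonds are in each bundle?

Number of bundles = gcd(100, 260, 110).
100 = 2^2 × 5^2
260 = 2^2 × 5 × 13
110 = 2 × 5 × 11
gcd(100, 260, 110) = 2 × 5 = 10.
almonds per bundle = 110 / 10 = 11.

11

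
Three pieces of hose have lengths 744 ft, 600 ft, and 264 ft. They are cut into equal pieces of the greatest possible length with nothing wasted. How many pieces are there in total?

Piece length = gcd(744, 600, 264).
744 = 2^3 × 3 × 31
600 = 2^3 × 3 × 5^2
264 = 2^3 × 3 × 11
gcd(744, 600, 264) = 2^3 × 3 = 24.
Total pieces = 744/24 + 600/24 + 264/24 = 31 + 25 + 11 = 67.

67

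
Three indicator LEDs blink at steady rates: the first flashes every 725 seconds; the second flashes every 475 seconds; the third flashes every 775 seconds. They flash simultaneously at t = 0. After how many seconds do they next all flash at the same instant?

427025 seconds

The first simultaneous occurrence is after LCM of the individual periods.
725 = 5^2 × 29
475 = 5^2 × 19
775 = 5^2 × 31
LCM(725, 475, 775) = 5^2 × 19 × 29 × 31 = 427025.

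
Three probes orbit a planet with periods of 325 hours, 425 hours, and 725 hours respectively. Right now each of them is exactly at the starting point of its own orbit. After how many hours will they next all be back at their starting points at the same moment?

160225 hours

The first simultaneous occurrence is after LCM of the individual periods.
325 = 5^2 × 13
425 = 5^2 × 17
725 = 5^2 × 29
LCM(325, 425, 725) = 5^2 × 13 × 17 × 29 = 160225.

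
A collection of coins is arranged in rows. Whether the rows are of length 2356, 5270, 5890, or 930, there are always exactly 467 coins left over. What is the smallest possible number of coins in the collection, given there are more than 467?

601247

N − 467 must be a common multiple of 2356, 5270, 5890, and 930.
2356 = 2^2 × 19 × 31
5270 = 2 × 5 × 17 × 31
5890 = 2 × 5 × 19 × 31
930 = 2 × 3 × 5 × 31
LCM(2356, 5270, 5890, 930) = 2^2 × 3 × 5 × 17 × 19 × 31 = 600780.
Smallest N > 467 is LCM + 467 = 600780 + 467 = 601247.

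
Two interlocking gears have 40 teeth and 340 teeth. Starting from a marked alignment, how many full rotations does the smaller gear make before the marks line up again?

17 rotations

The first common completion time is the LCM of the periods.
40 = 2^3 × 5
340 = 2^2 × 5 × 17
LCM(40, 340) = 2^3 × 5 × 17 = 680.
Rotations for period 40: 680 / 40 = 17.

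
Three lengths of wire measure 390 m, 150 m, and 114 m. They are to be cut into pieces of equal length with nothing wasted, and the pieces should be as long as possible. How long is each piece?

The greatest length dividing all of 390, 150, and 114 is their gcd.
390 = 2 × 3 × 5 × 13
150 = 2 × 3 × 5^2
114 = 2 × 3 × 19
gcd(390, 150, 114) = 2 × 3 = 6.

6 m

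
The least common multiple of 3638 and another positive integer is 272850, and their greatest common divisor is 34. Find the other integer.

gcd × lcm = product of the two integers, so the other integer is (34 × 272850) / 3638 = 2550.

2550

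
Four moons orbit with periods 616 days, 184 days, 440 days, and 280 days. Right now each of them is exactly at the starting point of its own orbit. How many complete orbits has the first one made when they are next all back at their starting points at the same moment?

They are all back at their starting positions together after one LCM of the periods.
616 = 2^3 × 7 × 11
184 = 2^3 × 23
440 = 2^3 × 5 × 11
280 = 2^3 × 5 × 7
LCM(616, 184, 440, 280) = 2^3 × 5 × 7 × 11 × 23 = 70840.
Orbits for period 616: 70840 / 616 = 115.

115 orbits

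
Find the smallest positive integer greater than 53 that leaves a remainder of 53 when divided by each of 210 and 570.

4043

N − 53 must be a common multiple of 210 and 570.
210 = 2 × 3 × 5 × 7
570 = 2 × 3 × 5 × 19
LCM(210, 570) = 2 × 3 × 5 × 7 × 19 = 3990.
Smallest N > 53 is LCM + 53 = 3990 + 53 = 4043.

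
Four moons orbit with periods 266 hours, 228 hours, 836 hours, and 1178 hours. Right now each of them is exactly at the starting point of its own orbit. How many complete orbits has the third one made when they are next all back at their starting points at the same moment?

They are all back at their starting positions together after one LCM of the periods.
266 = 2 × 7 × 19
228 = 2^2 × 3 × 19
836 = 2^2 × 11 × 19
1178 = 2 × 19 × 31
LCM(266, 228, 836, 1178) = 2^2 × 3 × 7 × 11 × 19 × 31 = 544236.
Orbits for period 836: 544236 / 836 = 651.

651 orbits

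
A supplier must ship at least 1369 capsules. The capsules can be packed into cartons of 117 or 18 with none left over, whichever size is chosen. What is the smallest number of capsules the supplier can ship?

The number of capsules must be a common multiple of 117 and 18, so a multiple of their LCM.
117 = 3^2 × 13
18 = 2 × 3^2
LCM(117, 18) = 2 × 3^2 × 13 = 234.
Smallest multiple of 234 that is ≥ 1369: ⌈1369/234⌉ × 234 = 6 × 234 = 1404.

1404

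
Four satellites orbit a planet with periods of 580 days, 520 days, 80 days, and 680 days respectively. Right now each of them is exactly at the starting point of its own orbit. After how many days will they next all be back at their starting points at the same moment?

512720 days

We need the least common multiple of the intervals.
580 = 2^2 × 5 × 29
520 = 2^3 × 5 × 13
80 = 2^4 × 5
680 = 2^3 × 5 × 17
LCM(580, 520, 80, 680) = 2^4 × 5 × 13 × 17 × 29 = 512720.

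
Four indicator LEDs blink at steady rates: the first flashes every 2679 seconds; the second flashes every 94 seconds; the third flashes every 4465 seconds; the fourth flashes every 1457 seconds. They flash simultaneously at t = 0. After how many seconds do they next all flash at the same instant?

The first simultaneous occurrence is after LCM of the individual periods.
2679 = 3 × 19 × 47
94 = 2 × 47
4465 = 5 × 19 × 47
1457 = 31 × 47
LCM(2679, 94, 4465, 1457) = 2 × 3 × 5 × 19 × 31 × 47 = 830490.

830490 seconds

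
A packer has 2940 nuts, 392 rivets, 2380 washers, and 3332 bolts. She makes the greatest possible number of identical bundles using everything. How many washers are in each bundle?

Number of bundles = gcd(2940, 392, 2380, 3332).
2940 = 2^2 × 3 × 5 × 7^2
392 = 2^3 × 7^2
2380 = 2^2 × 5 × 7 × 17
3332 = 2^2 × 7^2 × 17
gcd(2940, 392, 2380, 3332) = 2^2 × 7 = 28.
washers per bundle = 2380 / 28 = 85.

85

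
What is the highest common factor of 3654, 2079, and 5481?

3654 = 2 × 3^2 × 7 × 29
2079 = 3^3 × 7 × 11
5481 = 3^3 × 7 × 29
gcd(3654, 2079, 5481) = 3^2 × 7 = 63.

63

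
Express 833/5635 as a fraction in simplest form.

833 = 7^2 × 17
5635 = 5 × 7^2 × 23
gcd(833, 5635) = 7^2 = 49.
Divide numerator and denominator by 49: 833/5635 = 17/115.

17/115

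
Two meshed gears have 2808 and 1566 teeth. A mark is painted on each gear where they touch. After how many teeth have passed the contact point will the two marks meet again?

81432 teeth

The first simultaneous occurrence is after LCM of the individual periods.
2808 = 2^3 × 3^3 × 13
1566 = 2 × 3^3 × 29
LCM(2808, 1566) = 2^3 × 3^3 × 13 × 29 = 81432.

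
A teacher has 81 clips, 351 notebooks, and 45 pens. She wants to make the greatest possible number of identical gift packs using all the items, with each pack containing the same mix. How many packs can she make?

The pack count must divide each quantity, so the greatest is gcd(81, 351, 45).
81 = 3^4
351 = 3^3 × 13
45 = 3^2 × 5
gcd(81, 351, 45) = 3^2 = 9.

9 packs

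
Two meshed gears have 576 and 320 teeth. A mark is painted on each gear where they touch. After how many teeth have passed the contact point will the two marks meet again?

They coincide at every common multiple of the periods; the first is the LCM.
576 = 2^6 × 3^2
320 = 2^6 × 5
LCM(576, 320) = 2^6 × 3^2 × 5 = 2880.

2880 teeth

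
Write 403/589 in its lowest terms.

13/19

403 = 13 × 31
589 = 19 × 31
gcd(403, 589) = 31.
Divide numerator and denominator by 31: 403/589 = 13/19.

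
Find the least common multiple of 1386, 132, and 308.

1386 = 2 × 3^2 × 7 × 11
132 = 2^2 × 3 × 11
308 = 2^2 × 7 × 11
LCM(1386, 132, 308) = 2^2 × 3^2 × 7 × 11 = 2772.

2772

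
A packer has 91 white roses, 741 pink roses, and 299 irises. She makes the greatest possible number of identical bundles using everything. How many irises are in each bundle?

Number of bundles = gcd(91, 741, 299).
91 = 7 × 13
741 = 3 × 13 × 19
299 = 13 × 23
gcd(91, 741, 299) = 13.
irises per bundle = 299 / 13 = 23.

23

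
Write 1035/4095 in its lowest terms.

23/91

1035 = 3^2 × 5 × 23
4095 = 3^2 × 5 × 7 × 13
gcd(1035, 4095) = 3^2 × 5 = 45.
Divide numerator and denominator by 45: 1035/4095 = 23/91.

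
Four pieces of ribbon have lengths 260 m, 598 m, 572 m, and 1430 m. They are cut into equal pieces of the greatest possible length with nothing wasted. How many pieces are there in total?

Piece length = gcd(260, 598, 572, 1430).
260 = 2^2 × 5 × 13
598 = 2 × 13 × 23
572 = 2^2 × 11 × 13
1430 = 2 × 5 × 11 × 13
gcd(260, 598, 572, 1430) = 2 × 13 = 26.
Total pieces = 260/26 + 598/26 + 572/26 + 1430/26 = 10 + 23 + 22 + 55 = 110.

110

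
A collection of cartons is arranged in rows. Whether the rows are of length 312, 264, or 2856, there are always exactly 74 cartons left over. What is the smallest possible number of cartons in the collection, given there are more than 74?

408482

N − 74 must be a common multiple of 312, 264, and 2856.
312 = 2^3 × 3 × 13
264 = 2^3 × 3 × 11
2856 = 2^3 × 3 × 7 × 17
LCM(312, 264, 2856) = 2^3 × 3 × 7 × 11 × 13 × 17 = 408408.
Smallest N > 74 is LCM + 74 = 408408 + 74 = 408482.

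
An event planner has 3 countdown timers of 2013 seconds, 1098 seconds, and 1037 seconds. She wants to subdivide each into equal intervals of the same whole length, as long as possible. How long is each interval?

61 seconds

The interval must divide each timer length; the longest such is the gcd.
2013 = 3 × 11 × 61
1098 = 2 × 3^2 × 61
1037 = 17 × 61
gcd(2013, 1098, 1037) = 61.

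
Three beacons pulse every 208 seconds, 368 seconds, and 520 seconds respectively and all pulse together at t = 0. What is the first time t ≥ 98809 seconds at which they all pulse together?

Joint pulses occur at multiples of LCM(208, 368, 520).
208 = 2^4 × 13
368 = 2^4 × 23
520 = 2^3 × 5 × 13
LCM(208, 368, 520) = 2^4 × 5 × 13 × 23 = 23920.
Smallest multiple of 23920 that is ≥ 98809: ⌈98809/23920⌉ × 23920 = 5 × 23920 = 119600.

119600 seconds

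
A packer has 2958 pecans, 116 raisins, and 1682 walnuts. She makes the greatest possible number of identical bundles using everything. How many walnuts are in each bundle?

Number of bundles = gcd(2958, 116, 1682).
2958 = 2 × 3 × 17 × 29
116 = 2^2 × 29
1682 = 2 × 29^2
gcd(2958, 116, 1682) = 2 × 29 = 58.
walnuts per bundle = 1682 / 58 = 29.

29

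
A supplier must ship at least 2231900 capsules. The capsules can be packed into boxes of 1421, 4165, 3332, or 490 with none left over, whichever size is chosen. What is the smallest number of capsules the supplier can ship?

The number of capsules must be a common multiple of 1421, 4165, 3332, and 490, so a multiple of their LCM.
1421 = 7^2 × 29
4165 = 5 × 7^2 × 17
3332 = 2^2 × 7^2 × 17
490 = 2 × 5 × 7^2
LCM(1421, 4165, 3332, 490) = 2^2 × 5 × 7^2 × 17 × 29 = 483140.
Smallest multiple of 483140 that is ≥ 2231900: ⌈2231900/483140⌉ × 483140 = 5 × 483140 = 2415700.

2415700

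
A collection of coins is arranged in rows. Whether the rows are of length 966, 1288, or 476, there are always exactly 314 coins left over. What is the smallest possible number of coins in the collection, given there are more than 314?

66002

N − 314 must be a common multiple of 966, 1288, and 476.
966 = 2 × 3 × 7 × 23
1288 = 2^3 × 7 × 23
476 = 2^2 × 7 × 17
LCM(966, 1288, 476) = 2^3 × 3 × 7 × 17 × 23 = 65688.
Smallest N > 314 is LCM + 314 = 65688 + 314 = 66002.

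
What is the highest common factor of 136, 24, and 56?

8

136 = 2^3 × 17
24 = 2^3 × 3
56 = 2^3 × 7
gcd(136, 24, 56) = 2^3 = 8.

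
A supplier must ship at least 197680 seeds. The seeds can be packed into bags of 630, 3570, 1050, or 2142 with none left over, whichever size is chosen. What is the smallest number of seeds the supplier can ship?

214200

The number of seeds must be a common multiple of 630, 3570, 1050, and 2142, so a multiple of their LCM.
630 = 2 × 3^2 × 5 × 7
3570 = 2 × 3 × 5 × 7 × 17
1050 = 2 × 3 × 5^2 × 7
2142 = 2 × 3^2 × 7 × 17
LCM(630, 3570, 1050, 2142) = 2 × 3^2 × 5^2 × 7 × 17 = 53550.
Smallest multiple of 53550 that is ≥ 197680: ⌈197680/53550⌉ × 53550 = 4 × 53550 = 214200.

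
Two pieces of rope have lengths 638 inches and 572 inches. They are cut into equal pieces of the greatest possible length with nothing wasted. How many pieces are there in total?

55

Piece length = gcd(638, 572).
638 = 2 × 11 × 29
572 = 2^2 × 11 × 13
gcd(638, 572) = 2 × 11 = 22.
Total pieces = 638/22 + 572/22 = 29 + 26 = 55.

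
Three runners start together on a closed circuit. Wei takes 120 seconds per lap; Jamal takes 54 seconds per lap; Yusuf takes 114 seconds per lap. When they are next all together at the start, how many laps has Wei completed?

171 laps

All finish a whole number of cycles simultaneously at t = LCM of the periods.
120 = 2^3 × 3 × 5
54 = 2 × 3^3
114 = 2 × 3 × 19
LCM(120, 54, 114) = 2^3 × 3^3 × 5 × 19 = 20520.
Laps for period 120: 20520 / 120 = 171.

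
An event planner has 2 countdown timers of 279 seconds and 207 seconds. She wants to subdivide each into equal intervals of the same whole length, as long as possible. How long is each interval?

9 seconds

The interval must divide each timer length; the longest such is the gcd.
279 = 3^2 × 31
207 = 3^2 × 23
gcd(279, 207) = 3^2 = 9.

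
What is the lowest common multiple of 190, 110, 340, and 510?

190 = 2 × 5 × 19
110 = 2 × 5 × 11
340 = 2^2 × 5 × 17
510 = 2 × 3 × 5 × 17
LCM(190, 110, 340, 510) = 2^2 × 3 × 5 × 11 × 17 × 19 = 213180.

213180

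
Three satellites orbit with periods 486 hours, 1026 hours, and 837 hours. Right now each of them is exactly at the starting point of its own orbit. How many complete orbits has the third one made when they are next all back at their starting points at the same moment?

342 orbits

All finish a whole number of cycles simultaneously at t = LCM of the periods.
486 = 2 × 3^5
1026 = 2 × 3^3 × 19
837 = 3^3 × 31
LCM(486, 1026, 837) = 2 × 3^5 × 19 × 31 = 286254.
Orbits for period 837: 286254 / 837 = 342.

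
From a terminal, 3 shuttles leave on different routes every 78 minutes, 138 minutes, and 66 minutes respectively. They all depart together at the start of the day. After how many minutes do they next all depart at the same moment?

The first simultaneous occurrence is after LCM of the individual periods.
78 = 2 × 3 × 13
138 = 2 × 3 × 23
66 = 2 × 3 × 11
LCM(78, 138, 66) = 2 × 3 × 11 × 13 × 23 = 19734.

19734 minutes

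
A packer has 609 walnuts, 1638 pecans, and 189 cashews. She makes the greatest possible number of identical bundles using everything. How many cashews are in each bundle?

Number of bundles = gcd(609, 1638, 189).
609 = 3 × 7 × 29
1638 = 2 × 3^2 × 7 × 13
189 = 3^3 × 7
gcd(609, 1638, 189) = 3 × 7 = 21.
cashews per bundle = 189 / 21 = 9.

9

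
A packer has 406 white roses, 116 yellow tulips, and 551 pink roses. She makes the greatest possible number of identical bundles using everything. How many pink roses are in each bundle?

19

Number of bundles = gcd(406, 116, 551).
406 = 2 × 7 × 29
116 = 2^2 × 29
551 = 19 × 29
gcd(406, 116, 551) = 29.
pink roses per bundle = 551 / 29 = 19.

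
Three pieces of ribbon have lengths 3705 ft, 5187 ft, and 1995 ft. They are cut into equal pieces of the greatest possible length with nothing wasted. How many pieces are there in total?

Piece length = gcd(3705, 5187, 1995).
3705 = 3 × 5 × 13 × 19
5187 = 3 × 7 × 13 × 19
1995 = 3 × 5 × 7 × 19
gcd(3705, 5187, 1995) = 3 × 19 = 57.
Total pieces = 3705/57 + 5187/57 + 1995/57 = 65 + 91 + 35 = 191.

191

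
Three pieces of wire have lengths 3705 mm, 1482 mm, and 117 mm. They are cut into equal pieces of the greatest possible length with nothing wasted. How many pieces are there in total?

136

Piece length = gcd(3705, 1482, 117).
3705 = 3 × 5 × 13 × 19
1482 = 2 × 3 × 13 × 19
117 = 3^2 × 13
gcd(3705, 1482, 117) = 3 × 13 = 39.
Total pieces = 3705/39 + 1482/39 + 117/39 = 95 + 38 + 3 = 136.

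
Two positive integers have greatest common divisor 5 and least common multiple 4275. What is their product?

21375

For any two positive integers, gcd × lcm = product = 5 × 4275 = 21375.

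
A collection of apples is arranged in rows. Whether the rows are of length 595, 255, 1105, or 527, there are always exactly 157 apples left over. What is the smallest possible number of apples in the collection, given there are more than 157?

719512

N − 157 must be a common multiple of 595, 255, 1105, and 527.
595 = 5 × 7 × 17
255 = 3 × 5 × 17
1105 = 5 × 13 × 17
527 = 17 × 31
LCM(595, 255, 1105, 527) = 3 × 5 × 7 × 13 × 17 × 31 = 719355.
Smallest N > 157 is LCM + 157 = 719355 + 157 = 719512.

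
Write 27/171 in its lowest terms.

27 = 3^3
171 = 3^2 × 19
gcd(27, 171) = 3^2 = 9.
Divide numerator and denominator by 9: 27/171 = 3/19.

3/19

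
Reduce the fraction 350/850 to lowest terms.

350 = 2 × 5^2 × 7
850 = 2 × 5^2 × 17
gcd(350, 850) = 2 × 5^2 = 50.
Divide numerator and denominator by 50: 350/850 = 7/17.

7/17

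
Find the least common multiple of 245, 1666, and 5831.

58310

245 = 5 × 7^2
1666 = 2 × 7^2 × 17
5831 = 7^3 × 17
LCM(245, 1666, 5831) = 2 × 5 × 7^3 × 17 = 58310.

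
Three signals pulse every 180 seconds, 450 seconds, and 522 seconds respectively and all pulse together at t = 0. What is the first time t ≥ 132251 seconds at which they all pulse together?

Joint pulses occur at multiples of LCM(180, 450, 522).
180 = 2^2 × 3^2 × 5
450 = 2 × 3^2 × 5^2
522 = 2 × 3^2 × 29
LCM(180, 450, 522) = 2^2 × 3^2 × 5^2 × 29 = 26100.
Smallest multiple of 26100 that is ≥ 132251: ⌈132251/26100⌉ × 26100 = 6 × 26100 = 156600.

156600 seconds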